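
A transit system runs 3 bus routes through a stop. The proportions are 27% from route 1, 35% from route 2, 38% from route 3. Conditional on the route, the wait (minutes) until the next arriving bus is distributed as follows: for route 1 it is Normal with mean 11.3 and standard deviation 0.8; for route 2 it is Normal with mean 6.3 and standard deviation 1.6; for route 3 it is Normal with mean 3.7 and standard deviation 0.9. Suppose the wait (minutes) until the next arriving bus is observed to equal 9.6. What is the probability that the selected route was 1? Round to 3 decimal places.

0.575

Likelihoods f(9.6 | ·): 1: 0.0521512; 2: 0.0297212; 3: 2.06394e-10.
Posterior ∝ prior × likelihood. Numerator for 1: 0.27·0.0521512 = 0.0140808.
Normalizing constant: 0.27·0.0521512 + 0.35·0.0297212 + 0.38·2.06394e-10 = 0.0244832.
P(1 | observation) = 0.0140808 / 0.0244832 = 0.575121.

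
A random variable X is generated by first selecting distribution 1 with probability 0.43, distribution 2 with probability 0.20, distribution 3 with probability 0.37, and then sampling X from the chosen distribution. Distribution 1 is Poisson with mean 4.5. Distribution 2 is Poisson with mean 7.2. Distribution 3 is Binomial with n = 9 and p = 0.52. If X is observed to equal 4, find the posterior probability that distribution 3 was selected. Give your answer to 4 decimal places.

0.4690

Likelihoods P(X=4 | ·): 1: 0.189808; 2: 0.0835985; 3: 0.234742.
Posterior ∝ prior × likelihood. Numerator for 3: 0.37·0.234742 = 0.0868544.
Normalizing constant: 0.43·0.189808 + 0.2·0.0835985 + 0.37·0.234742 = 0.185191.
P(3 | observation) = 0.0868544 / 0.185191 = 0.468998.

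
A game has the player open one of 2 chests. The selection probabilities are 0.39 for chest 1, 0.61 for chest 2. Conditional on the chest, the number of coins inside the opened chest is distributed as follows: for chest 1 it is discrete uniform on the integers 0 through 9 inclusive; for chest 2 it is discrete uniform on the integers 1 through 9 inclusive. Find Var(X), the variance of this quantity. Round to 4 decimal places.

Per component, 1: μ=4.5, E[X²]=28.5; 2: μ=5, E[X²]=31.6667.
E[X] = 0.39·4.5 + 0.61·5 = 4.805.
E[X²] = 0.39·28.5 + 0.61·31.6667 = 30.4317.
Var(X) = E[X²] − (E[X])² = 30.4317 − 23.088 = 7.34364.

7.3436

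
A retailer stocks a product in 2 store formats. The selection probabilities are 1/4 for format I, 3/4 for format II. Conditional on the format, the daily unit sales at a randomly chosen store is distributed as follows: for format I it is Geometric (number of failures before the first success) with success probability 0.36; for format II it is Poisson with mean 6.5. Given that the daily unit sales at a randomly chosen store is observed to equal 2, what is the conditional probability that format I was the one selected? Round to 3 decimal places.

0.607

Likelihoods P(X=2 | ·): I: 0.147456; II: 0.0317602.
Posterior ∝ prior × likelihood. Numerator for I: 0.25·0.147456 = 0.036864.
Normalizing constant: 0.25·0.147456 + 0.75·0.0317602 = 0.0606841.
P(I | observation) = 0.036864 / 0.0606841 = 0.607474.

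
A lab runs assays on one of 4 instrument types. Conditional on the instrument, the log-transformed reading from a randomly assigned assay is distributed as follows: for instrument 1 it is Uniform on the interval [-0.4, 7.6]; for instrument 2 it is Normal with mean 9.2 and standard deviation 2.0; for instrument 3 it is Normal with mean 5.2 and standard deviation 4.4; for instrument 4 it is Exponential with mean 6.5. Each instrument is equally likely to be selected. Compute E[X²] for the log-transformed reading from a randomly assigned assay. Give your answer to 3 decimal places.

For each component E[X²] = Var + (mean)², giving 1: 18.2933; 2: 88.64; 3: 46.4; 4: 84.5.
Overall E[X²] = 0.25·18.2933 + 0.25·88.64 + 0.25·46.4 + 0.25·84.5 = 59.4583.

59.458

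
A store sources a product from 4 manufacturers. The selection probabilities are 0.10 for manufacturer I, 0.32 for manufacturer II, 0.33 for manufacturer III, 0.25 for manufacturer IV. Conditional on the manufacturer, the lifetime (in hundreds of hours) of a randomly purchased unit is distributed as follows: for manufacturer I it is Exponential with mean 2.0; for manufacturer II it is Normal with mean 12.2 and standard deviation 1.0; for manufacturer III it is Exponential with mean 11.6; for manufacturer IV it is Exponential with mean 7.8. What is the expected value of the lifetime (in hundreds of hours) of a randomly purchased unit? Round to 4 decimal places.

Component means — I: 2; II: 12.2; III: 11.6; IV: 7.8.
E[X] = 0.1·2 + 0.32·12.2 + 0.33·11.6 + 0.25·7.8 = 9.882.

9.8820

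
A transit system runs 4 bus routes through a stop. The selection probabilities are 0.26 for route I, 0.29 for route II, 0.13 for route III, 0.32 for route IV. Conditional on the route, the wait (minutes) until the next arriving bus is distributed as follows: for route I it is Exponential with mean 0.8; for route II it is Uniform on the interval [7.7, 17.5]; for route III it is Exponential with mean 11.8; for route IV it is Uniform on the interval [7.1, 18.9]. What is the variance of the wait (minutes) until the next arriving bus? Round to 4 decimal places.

51.3725

Per component, I: μ=0.8, E[X²]=1.28; II: μ=12.6, E[X²]=166.763; III: μ=11.8, E[X²]=278.48; IV: μ=13, E[X²]=180.603.
E[X] = 0.26·0.8 + 0.29·12.6 + 0.13·11.8 + 0.32·13 = 9.556.
E[X²] = 0.26·1.28 + 0.29·166.763 + 0.13·278.48 + 0.32·180.603 = 142.69.
Var(X) = E[X²] − (E[X])² = 142.69 − 91.3171 = 51.3725.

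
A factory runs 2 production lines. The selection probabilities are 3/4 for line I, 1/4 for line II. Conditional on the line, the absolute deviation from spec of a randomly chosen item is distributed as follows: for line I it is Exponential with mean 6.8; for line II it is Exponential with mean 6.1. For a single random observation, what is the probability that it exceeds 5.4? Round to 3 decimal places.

0.442

Conditional on each line, P(X > 5.4): I: 0.45198; II: 0.412613.
By total probability, P(X > 5.4) = 0.75·0.45198 + 0.25·0.412613 = 0.442138.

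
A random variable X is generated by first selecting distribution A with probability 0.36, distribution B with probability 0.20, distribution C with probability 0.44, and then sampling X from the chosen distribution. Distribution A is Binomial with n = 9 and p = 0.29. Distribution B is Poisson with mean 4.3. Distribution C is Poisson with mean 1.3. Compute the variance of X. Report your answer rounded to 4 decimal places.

3.3686

Per component, A: μ=2.61, E[X²]=8.6652; B: μ=4.3, E[X²]=22.79; C: μ=1.3, E[X²]=2.99.
E[X] = 0.36·2.61 + 0.2·4.3 + 0.44·1.3 = 2.3716.
E[X²] = 0.36·8.6652 + 0.2·22.79 + 0.44·2.99 = 8.99307.
Var(X) = E[X²] − (E[X])² = 8.99307 − 5.62449 = 3.36859.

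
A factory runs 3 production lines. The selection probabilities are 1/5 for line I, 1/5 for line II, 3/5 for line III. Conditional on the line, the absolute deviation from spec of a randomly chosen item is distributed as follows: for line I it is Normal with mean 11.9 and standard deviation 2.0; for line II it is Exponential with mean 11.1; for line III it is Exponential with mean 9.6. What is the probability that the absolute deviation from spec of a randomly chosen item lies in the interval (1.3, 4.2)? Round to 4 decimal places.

0.1775

Conditional on each line, P(1.3 < X < 4.2): I: 5.9001e-05; II: 0.20451; III: 0.227703.
By total probability, P(1.3 < X < 4.2) = 0.2·5.9001e-05 + 0.2·0.20451 + 0.6·0.227703 = 0.177536.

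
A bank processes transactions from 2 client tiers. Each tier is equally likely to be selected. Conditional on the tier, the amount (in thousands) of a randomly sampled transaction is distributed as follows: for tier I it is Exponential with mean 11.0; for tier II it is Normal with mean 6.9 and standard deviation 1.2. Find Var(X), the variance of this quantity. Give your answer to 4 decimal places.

65.4225

Per component, I: μ=11, E[X²]=242; II: μ=6.9, E[X²]=49.05.
E[X] = 0.5·11 + 0.5·6.9 = 8.95.
E[X²] = 0.5·242 + 0.5·49.05 = 145.525.
Var(X) = E[X²] − (E[X])² = 145.525 − 80.1025 = 65.4225.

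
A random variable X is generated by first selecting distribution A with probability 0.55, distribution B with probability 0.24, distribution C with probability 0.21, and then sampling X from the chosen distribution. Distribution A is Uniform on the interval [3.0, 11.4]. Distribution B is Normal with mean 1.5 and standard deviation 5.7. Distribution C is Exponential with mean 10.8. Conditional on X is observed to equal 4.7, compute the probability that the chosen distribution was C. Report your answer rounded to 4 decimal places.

0.1362

Likelihoods f(4.7 | ·): A: 0.119048; B: 0.0597855; C: 0.0599208.
Posterior ∝ prior × likelihood. Numerator for C: 0.21·0.0599208 = 0.0125834.
Normalizing constant: 0.55·0.119048 + 0.24·0.0597855 + 0.21·0.0599208 = 0.0924081.
P(C | observation) = 0.0125834 / 0.0924081 = 0.136172.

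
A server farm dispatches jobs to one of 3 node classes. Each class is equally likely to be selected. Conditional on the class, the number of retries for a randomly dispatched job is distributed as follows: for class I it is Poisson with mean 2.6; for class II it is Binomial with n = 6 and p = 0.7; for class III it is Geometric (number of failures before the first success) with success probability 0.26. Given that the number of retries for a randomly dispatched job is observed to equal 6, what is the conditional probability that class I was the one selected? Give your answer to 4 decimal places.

Likelihoods P(X=6 | ·): I: 0.0318671; II: 0.117649; III: 0.0426937.
Posterior ∝ prior × likelihood. Numerator for I: 0.333333·0.0318671 = 0.0106224.
Normalizing constant: 0.333333·0.0318671 + 0.333333·0.117649 + 0.333333·0.0426937 = 0.0640699.
P(I | observation) = 0.0106224 / 0.0640699 = 0.165793.

0.1658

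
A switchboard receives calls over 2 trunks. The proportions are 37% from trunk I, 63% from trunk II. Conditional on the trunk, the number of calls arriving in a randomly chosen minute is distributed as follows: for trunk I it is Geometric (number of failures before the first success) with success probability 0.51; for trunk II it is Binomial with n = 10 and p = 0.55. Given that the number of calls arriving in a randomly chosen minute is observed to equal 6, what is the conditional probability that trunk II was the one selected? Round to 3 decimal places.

Likelihoods P(X=6 | ·): I: 0.00705906; II: 0.238367.
Posterior ∝ prior × likelihood. Numerator for II: 0.63·0.238367 = 0.150171.
Normalizing constant: 0.37·0.00705906 + 0.63·0.238367 = 0.152783.
P(II | observation) = 0.150171 / 0.152783 = 0.982905.

0.983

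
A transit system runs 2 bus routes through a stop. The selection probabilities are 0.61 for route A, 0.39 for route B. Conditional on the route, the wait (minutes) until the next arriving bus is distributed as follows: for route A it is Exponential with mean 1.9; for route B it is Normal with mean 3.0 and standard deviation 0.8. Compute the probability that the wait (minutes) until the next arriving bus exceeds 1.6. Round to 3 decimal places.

0.637

Conditional on each route, P(X > 1.6): A: 0.430803; B: 0.959941.
By total probability, P(X > 1.6) = 0.61·0.430803 + 0.39·0.959941 = 0.637167.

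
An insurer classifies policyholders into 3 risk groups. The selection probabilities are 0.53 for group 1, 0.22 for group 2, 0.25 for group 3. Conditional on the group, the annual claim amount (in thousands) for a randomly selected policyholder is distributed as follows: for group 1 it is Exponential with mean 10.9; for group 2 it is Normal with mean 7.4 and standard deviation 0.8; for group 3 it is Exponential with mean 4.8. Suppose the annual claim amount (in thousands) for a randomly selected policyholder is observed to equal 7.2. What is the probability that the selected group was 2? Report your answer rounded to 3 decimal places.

0.743

Likelihoods f(7.2 | ·): 1: 0.0473915; 2: 0.483335; 3: 0.0464855.
Posterior ∝ prior × likelihood. Numerator for 2: 0.22·0.483335 = 0.106334.
Normalizing constant: 0.53·0.0473915 + 0.22·0.483335 + 0.25·0.0464855 = 0.143073.
P(2 | observation) = 0.106334 / 0.143073 = 0.743215.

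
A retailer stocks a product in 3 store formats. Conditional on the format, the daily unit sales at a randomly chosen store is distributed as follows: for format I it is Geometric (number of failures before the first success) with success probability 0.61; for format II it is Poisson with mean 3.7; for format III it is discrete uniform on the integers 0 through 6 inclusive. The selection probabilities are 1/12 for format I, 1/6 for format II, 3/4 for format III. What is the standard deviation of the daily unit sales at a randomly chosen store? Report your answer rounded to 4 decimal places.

Per component, I: μ=0.639344, E[X²]=1.45687; II: μ=3.7, E[X²]=17.39; III: μ=3, E[X²]=13.
E[X] = 0.0833333·0.639344 + 0.166667·3.7 + 0.75·3 = 2.91995.
E[X²] = 0.0833333·1.45687 + 0.166667·17.39 + 0.75·13 = 12.7697.
Var(X) = E[X²] − (E[X])² = 12.7697 − 8.52608 = 4.24366.
SD(X) = √4.24366 = 2.06001.

2.0600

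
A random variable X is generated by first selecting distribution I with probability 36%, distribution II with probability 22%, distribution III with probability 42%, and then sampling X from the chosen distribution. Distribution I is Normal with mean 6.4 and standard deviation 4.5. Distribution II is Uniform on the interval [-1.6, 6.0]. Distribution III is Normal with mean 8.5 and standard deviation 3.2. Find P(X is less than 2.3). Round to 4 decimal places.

Conditional on each component, P(X < 2.3): I: 0.181118; II: 0.513158; III: 0.0263421.
By total probability, P(X < 2.3) = 0.36·0.181118 + 0.22·0.513158 + 0.42·0.0263421 = 0.189161.

0.1892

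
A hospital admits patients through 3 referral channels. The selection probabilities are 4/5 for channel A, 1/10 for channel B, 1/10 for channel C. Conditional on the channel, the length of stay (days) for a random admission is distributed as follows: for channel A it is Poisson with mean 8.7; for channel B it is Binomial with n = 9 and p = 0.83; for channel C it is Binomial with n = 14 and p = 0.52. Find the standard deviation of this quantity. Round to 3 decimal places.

Per component, A: μ=8.7, E[X²]=84.39; B: μ=7.47, E[X²]=57.0708; C: μ=7.28, E[X²]=56.4928.
E[X] = 0.8·8.7 + 0.1·7.47 + 0.1·7.28 = 8.435.
E[X²] = 0.8·84.39 + 0.1·57.0708 + 0.1·56.4928 = 78.8684.
Var(X) = E[X²] − (E[X])² = 78.8684 − 71.1492 = 7.71913.
SD(X) = √7.71913 = 2.77833.

2.778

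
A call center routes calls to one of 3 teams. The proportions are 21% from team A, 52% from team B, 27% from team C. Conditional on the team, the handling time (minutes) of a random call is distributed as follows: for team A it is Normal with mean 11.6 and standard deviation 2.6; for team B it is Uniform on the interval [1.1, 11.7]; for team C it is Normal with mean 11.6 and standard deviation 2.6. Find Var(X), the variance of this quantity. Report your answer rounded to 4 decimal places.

14.8629

Per component, A: μ=11.6, E[X²]=141.32; B: μ=6.4, E[X²]=50.3233; C: μ=11.6, E[X²]=141.32.
E[X] = 0.21·11.6 + 0.52·6.4 + 0.27·11.6 = 8.896.
E[X²] = 0.21·141.32 + 0.52·50.3233 + 0.27·141.32 = 94.0017.
Var(X) = E[X²] − (E[X])² = 94.0017 − 79.1388 = 14.8629.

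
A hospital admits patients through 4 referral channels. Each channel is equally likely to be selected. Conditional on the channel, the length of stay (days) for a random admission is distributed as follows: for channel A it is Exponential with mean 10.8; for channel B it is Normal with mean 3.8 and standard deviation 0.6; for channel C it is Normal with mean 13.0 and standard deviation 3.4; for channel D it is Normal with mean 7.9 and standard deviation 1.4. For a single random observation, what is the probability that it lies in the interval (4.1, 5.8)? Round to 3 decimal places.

0.121

Conditional on each channel, P(4.1 < X < 5.8): A: 0.0996373; B: 0.308108; C: 0.0126756; D: 0.0634863.
By total probability, P(4.1 < X < 5.8) = 0.25·0.0996373 + 0.25·0.308108 + 0.25·0.0126756 + 0.25·0.0634863 = 0.120977.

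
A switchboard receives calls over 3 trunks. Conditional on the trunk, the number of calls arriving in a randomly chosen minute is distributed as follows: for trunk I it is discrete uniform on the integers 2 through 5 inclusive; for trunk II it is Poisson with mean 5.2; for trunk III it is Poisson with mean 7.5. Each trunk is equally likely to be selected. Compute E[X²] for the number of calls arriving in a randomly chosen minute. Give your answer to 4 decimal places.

36.4967

For each component E[X²] = Var + (mean)², giving I: 13.5; II: 32.24; III: 63.75.
Overall E[X²] = 0.333333·13.5 + 0.333333·32.24 + 0.333333·63.75 = 36.4967.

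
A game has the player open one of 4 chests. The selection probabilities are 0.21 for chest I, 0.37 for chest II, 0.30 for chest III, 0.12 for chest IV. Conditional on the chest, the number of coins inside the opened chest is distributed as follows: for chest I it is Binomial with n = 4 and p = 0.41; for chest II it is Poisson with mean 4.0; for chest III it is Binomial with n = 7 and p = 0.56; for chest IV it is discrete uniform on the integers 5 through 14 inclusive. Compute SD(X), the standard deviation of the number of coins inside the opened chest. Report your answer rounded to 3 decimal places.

Per component, I: μ=1.64, E[X²]=3.6572; II: μ=4, E[X²]=20; III: μ=3.92, E[X²]=17.0912; IV: μ=9.5, E[X²]=98.5.
E[X] = 0.21·1.64 + 0.37·4 + 0.3·3.92 + 0.12·9.5 = 4.1404.
E[X²] = 0.21·3.6572 + 0.37·20 + 0.3·17.0912 + 0.12·98.5 = 25.1154.
Var(X) = E[X²] − (E[X])² = 25.1154 − 17.1429 = 7.97246.
SD(X) = √7.97246 = 2.82355.

2.824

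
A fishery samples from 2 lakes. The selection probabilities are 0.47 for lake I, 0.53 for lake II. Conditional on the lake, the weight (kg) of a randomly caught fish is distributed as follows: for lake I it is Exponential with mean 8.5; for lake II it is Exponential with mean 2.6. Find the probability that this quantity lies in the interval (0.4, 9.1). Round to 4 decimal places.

0.7257

Conditional on each lake, P(0.4 < X < 9.1): I: 0.611224; II: 0.827207.
By total probability, P(0.4 < X < 9.1) = 0.47·0.611224 + 0.53·0.827207 = 0.725695.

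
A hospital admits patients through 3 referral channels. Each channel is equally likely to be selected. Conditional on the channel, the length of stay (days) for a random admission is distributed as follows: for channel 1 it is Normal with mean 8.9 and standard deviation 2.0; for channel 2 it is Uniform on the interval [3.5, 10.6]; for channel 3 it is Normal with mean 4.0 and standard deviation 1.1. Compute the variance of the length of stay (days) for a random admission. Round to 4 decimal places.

7.2186

Per component, 1: μ=8.9, E[X²]=83.21; 2: μ=7.05, E[X²]=53.9033; 3: μ=4, E[X²]=17.21.
E[X] = 0.333333·8.9 + 0.333333·7.05 + 0.333333·4 = 6.65.
E[X²] = 0.333333·83.21 + 0.333333·53.9033 + 0.333333·17.21 = 51.4411.
Var(X) = E[X²] − (E[X])² = 51.4411 − 44.2225 = 7.21861.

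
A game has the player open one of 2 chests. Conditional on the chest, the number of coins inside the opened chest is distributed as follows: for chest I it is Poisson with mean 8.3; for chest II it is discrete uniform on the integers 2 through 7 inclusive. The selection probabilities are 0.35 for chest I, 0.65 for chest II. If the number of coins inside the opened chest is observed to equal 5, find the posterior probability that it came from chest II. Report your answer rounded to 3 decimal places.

Likelihoods P(X=5 | ·): I: 0.0815765; II: 0.166667.
Posterior ∝ prior × likelihood. Numerator for II: 0.65·0.166667 = 0.108333.
Normalizing constant: 0.35·0.0815765 + 0.65·0.166667 = 0.136885.
P(II | observation) = 0.108333 / 0.136885 = 0.791418.

0.791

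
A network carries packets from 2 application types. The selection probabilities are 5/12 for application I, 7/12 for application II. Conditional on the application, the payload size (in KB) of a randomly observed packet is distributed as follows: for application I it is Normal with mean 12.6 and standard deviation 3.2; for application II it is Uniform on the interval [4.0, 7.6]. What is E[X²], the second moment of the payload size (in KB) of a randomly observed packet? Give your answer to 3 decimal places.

For each component E[X²] = Var + (mean)², giving I: 169; II: 34.72.
Overall E[X²] = 0.416667·169 + 0.583333·34.72 = 90.67.

90.670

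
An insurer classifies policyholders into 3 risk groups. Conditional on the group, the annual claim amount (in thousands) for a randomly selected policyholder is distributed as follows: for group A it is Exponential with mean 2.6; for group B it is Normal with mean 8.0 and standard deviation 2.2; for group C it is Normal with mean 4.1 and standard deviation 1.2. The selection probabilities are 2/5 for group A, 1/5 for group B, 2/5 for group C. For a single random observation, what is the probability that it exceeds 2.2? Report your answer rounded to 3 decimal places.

0.748

Conditional on each group, P(X > 2.2): A: 0.429062; B: 0.99581; C: 0.943327.
By total probability, P(X > 2.2) = 0.4·0.429062 + 0.2·0.99581 + 0.4·0.943327 = 0.748118.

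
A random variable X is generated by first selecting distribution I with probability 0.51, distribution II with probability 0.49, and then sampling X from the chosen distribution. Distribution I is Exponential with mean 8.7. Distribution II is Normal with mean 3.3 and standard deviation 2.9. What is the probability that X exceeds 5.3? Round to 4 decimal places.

0.3975

Conditional on each component, P(X > 5.3): I: 0.543788; II: 0.245206.
By total probability, P(X > 5.3) = 0.51·0.543788 + 0.49·0.245206 = 0.397483.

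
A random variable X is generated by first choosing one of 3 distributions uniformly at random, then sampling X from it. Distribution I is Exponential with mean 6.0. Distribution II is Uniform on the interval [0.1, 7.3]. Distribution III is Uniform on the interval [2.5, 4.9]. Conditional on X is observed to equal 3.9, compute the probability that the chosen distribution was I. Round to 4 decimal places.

0.1354

Likelihoods f(3.9 | ·): I: 0.0870076; II: 0.138889; III: 0.416667.
Posterior ∝ prior × likelihood. Numerator for I: 0.333333·0.0870076 = 0.0290025.
Normalizing constant: 0.333333·0.0870076 + 0.333333·0.138889 + 0.333333·0.416667 = 0.214188.
P(I | observation) = 0.0290025 / 0.214188 = 0.135407.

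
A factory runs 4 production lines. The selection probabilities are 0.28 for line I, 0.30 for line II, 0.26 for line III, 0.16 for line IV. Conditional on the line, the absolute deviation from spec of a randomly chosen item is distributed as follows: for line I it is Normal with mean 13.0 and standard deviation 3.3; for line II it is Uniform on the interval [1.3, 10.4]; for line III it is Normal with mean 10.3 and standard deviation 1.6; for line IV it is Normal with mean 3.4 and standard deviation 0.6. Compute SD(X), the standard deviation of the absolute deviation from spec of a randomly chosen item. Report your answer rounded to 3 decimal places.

4.314

Per component, I: μ=13, E[X²]=179.89; II: μ=5.85, E[X²]=41.1233; III: μ=10.3, E[X²]=108.65; IV: μ=3.4, E[X²]=11.92.
E[X] = 0.28·13 + 0.3·5.85 + 0.26·10.3 + 0.16·3.4 = 8.617.
E[X²] = 0.28·179.89 + 0.3·41.1233 + 0.26·108.65 + 0.16·11.92 = 92.8624.
Var(X) = E[X²] − (E[X])² = 92.8624 − 74.2527 = 18.6097.
SD(X) = √18.6097 = 4.3139.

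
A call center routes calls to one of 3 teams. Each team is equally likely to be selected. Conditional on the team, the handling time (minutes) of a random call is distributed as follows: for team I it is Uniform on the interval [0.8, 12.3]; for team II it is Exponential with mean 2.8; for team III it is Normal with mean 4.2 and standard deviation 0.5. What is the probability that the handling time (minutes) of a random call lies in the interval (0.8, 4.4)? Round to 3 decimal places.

0.504

Conditional on each team, P(0.8 < X < 4.4): I: 0.313043; II: 0.543729; III: 0.655422.
By total probability, P(0.8 < X < 4.4) = 0.333333·0.313043 + 0.333333·0.543729 + 0.333333·0.655422 = 0.504065.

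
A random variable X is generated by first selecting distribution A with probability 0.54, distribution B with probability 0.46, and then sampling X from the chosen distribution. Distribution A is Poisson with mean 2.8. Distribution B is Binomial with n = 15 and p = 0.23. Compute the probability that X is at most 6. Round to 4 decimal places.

Conditional on each component, P(X ≤ 6): A: 0.975589; B: 0.962571.
By total probability, P(X ≤ 6) = 0.54·0.975589 + 0.46·0.962571 = 0.969601.

0.9696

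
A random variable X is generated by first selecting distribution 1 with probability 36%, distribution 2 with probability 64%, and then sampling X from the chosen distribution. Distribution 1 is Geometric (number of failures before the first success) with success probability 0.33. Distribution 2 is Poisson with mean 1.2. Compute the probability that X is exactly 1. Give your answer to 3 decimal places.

0.311

Conditional on each component, P(X = 1): 1: 0.2211; 2: 0.361433.
By total probability, P(X = 1) = 0.36·0.2211 + 0.64·0.361433 = 0.310913.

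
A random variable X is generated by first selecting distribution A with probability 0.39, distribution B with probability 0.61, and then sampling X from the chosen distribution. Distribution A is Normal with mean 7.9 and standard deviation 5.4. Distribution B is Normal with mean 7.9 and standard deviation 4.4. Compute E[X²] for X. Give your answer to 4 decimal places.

85.5920

For each component E[X²] = Var + (mean)², giving A: 91.57; B: 81.77.
Overall E[X²] = 0.39·91.57 + 0.61·81.77 = 85.592.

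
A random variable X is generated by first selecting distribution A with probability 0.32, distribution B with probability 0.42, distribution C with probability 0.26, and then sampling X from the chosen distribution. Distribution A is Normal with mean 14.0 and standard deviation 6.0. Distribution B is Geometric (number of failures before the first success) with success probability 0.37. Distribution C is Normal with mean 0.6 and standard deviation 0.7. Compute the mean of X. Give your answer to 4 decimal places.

Component means — A: 14; B: 1.7027; C: 0.6.
E[X] = 0.32·14 + 0.42·1.7027 + 0.26·0.6 = 5.35114.

5.3511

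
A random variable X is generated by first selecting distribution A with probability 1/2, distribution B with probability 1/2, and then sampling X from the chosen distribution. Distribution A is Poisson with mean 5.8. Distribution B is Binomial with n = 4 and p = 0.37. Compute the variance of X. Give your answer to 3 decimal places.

8.032

Per component, A: μ=5.8, E[X²]=39.44; B: μ=1.48, E[X²]=3.1228.
E[X] = 0.5·5.8 + 0.5·1.48 = 3.64.
E[X²] = 0.5·39.44 + 0.5·3.1228 = 21.2814.
Var(X) = E[X²] − (E[X])² = 21.2814 − 13.2496 = 8.0318.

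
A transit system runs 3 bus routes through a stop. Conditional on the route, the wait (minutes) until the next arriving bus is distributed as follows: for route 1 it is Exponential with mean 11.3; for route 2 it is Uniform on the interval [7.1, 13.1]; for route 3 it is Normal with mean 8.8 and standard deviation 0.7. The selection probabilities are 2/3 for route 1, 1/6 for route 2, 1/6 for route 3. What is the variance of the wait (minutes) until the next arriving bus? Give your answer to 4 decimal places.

Per component, 1: μ=11.3, E[X²]=255.38; 2: μ=10.1, E[X²]=105.01; 3: μ=8.8, E[X²]=77.93.
E[X] = 0.666667·11.3 + 0.166667·10.1 + 0.166667·8.8 = 10.6833.
E[X²] = 0.666667·255.38 + 0.166667·105.01 + 0.166667·77.93 = 200.743.
Var(X) = E[X²] − (E[X])² = 200.743 − 114.134 = 86.6097.

86.6097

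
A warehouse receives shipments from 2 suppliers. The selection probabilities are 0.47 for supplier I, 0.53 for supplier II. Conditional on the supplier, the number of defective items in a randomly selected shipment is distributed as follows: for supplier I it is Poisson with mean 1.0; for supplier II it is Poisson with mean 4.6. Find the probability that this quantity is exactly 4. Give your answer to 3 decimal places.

Conditional on each supplier, P(X = 4): I: 0.0153283; II: 0.187528.
By total probability, P(X = 4) = 0.47·0.0153283 + 0.53·0.187528 = 0.106594.

0.107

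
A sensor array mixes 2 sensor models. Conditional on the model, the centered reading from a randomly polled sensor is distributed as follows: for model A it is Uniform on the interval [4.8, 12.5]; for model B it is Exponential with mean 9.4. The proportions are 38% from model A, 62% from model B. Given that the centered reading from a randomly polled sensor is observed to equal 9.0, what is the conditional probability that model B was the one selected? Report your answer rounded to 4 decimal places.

0.3391

Likelihoods f(9.0 | ·): A: 0.12987; B: 0.0408374.
Posterior ∝ prior × likelihood. Numerator for B: 0.62·0.0408374 = 0.0253192.
Normalizing constant: 0.38·0.12987 + 0.62·0.0408374 = 0.0746698.
P(B | observation) = 0.0253192 / 0.0746698 = 0.339082.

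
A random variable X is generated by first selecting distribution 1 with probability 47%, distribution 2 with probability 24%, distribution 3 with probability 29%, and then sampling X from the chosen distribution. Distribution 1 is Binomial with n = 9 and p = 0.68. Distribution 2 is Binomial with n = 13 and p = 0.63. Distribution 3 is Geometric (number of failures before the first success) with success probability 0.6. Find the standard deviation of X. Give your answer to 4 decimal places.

3.2320

Per component, 1: μ=6.12, E[X²]=39.4128; 2: μ=8.19, E[X²]=70.1064; 3: μ=0.666667, E[X²]=1.55556.
E[X] = 0.47·6.12 + 0.24·8.19 + 0.29·0.666667 = 5.03533.
E[X²] = 0.47·39.4128 + 0.24·70.1064 + 0.29·1.55556 = 35.8007.
Var(X) = E[X²] − (E[X])² = 35.8007 − 25.3546 = 10.4461.
SD(X) = √10.4461 = 3.23204.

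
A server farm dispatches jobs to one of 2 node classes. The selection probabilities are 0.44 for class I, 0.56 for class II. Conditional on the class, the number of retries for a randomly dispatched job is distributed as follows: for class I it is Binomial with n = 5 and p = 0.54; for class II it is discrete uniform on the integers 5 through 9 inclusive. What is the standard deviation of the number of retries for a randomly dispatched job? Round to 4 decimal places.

Per component, I: μ=2.7, E[X²]=8.532; II: μ=7, E[X²]=51.
E[X] = 0.44·2.7 + 0.56·7 = 5.108.
E[X²] = 0.44·8.532 + 0.56·51 = 32.3141.
Var(X) = E[X²] − (E[X])² = 32.3141 − 26.0917 = 6.22242.
SD(X) = √6.22242 = 2.49448.

2.4945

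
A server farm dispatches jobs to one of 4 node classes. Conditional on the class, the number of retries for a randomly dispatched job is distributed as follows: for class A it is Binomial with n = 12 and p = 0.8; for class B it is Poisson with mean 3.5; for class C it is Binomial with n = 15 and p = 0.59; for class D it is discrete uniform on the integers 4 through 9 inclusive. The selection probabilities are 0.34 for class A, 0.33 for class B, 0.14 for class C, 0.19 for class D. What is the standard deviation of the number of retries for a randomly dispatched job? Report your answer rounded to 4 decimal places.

3.1187

Per component, A: μ=9.6, E[X²]=94.08; B: μ=3.5, E[X²]=15.75; C: μ=8.85, E[X²]=81.951; D: μ=6.5, E[X²]=45.1667.
E[X] = 0.34·9.6 + 0.33·3.5 + 0.14·8.85 + 0.19·6.5 = 6.893.
E[X²] = 0.34·94.08 + 0.33·15.75 + 0.14·81.951 + 0.19·45.1667 = 57.2395.
Var(X) = E[X²] − (E[X])² = 57.2395 − 47.5134 = 9.72606.
SD(X) = √9.72606 = 3.11866.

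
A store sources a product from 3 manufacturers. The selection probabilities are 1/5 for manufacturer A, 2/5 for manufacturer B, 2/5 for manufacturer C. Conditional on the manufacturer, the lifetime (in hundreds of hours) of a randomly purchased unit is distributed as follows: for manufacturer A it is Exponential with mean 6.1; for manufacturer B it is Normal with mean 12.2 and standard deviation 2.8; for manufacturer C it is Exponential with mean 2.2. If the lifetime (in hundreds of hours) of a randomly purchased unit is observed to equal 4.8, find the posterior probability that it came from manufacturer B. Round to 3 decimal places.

Likelihoods f(4.8 | ·): A: 0.0746329; B: 0.00433556; C: 0.0512892.
Posterior ∝ prior × likelihood. Numerator for B: 0.4·0.00433556 = 0.00173422.
Normalizing constant: 0.2·0.0746329 + 0.4·0.00433556 + 0.4·0.0512892 = 0.0371765.
P(B | observation) = 0.00173422 / 0.0371765 = 0.0466484.

0.047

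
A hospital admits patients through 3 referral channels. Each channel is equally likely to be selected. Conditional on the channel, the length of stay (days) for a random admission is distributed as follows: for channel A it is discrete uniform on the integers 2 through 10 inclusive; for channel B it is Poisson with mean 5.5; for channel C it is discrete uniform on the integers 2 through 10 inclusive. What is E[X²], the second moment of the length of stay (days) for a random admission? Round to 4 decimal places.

For each component E[X²] = Var + (mean)², giving A: 42.6667; B: 35.75; C: 42.6667.
Overall E[X²] = 0.333333·42.6667 + 0.333333·35.75 + 0.333333·42.6667 = 40.3611.

40.3611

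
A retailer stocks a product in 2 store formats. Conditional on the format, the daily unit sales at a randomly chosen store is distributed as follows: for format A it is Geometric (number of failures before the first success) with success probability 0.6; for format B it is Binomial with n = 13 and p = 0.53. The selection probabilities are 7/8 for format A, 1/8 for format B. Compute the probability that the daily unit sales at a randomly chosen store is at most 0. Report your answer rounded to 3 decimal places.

Conditional on each format, P(X ≤ 0): A: 0.6; B: 5.461e-05.
By total probability, P(X ≤ 0) = 0.875·0.6 + 0.125·5.461e-05 = 0.525007.

0.525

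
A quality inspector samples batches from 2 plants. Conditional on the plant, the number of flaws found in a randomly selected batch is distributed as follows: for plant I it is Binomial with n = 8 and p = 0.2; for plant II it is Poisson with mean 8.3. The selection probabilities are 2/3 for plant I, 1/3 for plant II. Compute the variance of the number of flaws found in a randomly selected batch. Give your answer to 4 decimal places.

13.5956

Per component, I: μ=1.6, E[X²]=3.84; II: μ=8.3, E[X²]=77.19.
E[X] = 0.666667·1.6 + 0.333333·8.3 = 3.83333.
E[X²] = 0.666667·3.84 + 0.333333·77.19 = 28.29.
Var(X) = E[X²] − (E[X])² = 28.29 − 14.6944 = 13.5956.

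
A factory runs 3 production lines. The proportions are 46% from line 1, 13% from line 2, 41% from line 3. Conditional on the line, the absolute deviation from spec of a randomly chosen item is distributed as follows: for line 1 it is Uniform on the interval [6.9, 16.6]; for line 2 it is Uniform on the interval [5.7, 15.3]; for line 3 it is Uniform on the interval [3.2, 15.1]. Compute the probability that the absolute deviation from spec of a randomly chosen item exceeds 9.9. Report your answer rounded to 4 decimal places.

Conditional on each line, P(X > 9.9): 1: 0.690722; 2: 0.5625; 3: 0.436975.
By total probability, P(X > 9.9) = 0.46·0.690722 + 0.13·0.5625 + 0.41·0.436975 = 0.570017.

0.5700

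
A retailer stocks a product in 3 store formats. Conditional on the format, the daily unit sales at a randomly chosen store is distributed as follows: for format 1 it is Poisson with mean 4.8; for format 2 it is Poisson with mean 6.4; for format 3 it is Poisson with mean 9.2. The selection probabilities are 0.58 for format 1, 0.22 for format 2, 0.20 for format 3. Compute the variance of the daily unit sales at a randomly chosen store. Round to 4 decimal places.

8.9494

Per component, 1: μ=4.8, E[X²]=27.84; 2: μ=6.4, E[X²]=47.36; 3: μ=9.2, E[X²]=93.84.
E[X] = 0.58·4.8 + 0.22·6.4 + 0.2·9.2 = 6.032.
E[X²] = 0.58·27.84 + 0.22·47.36 + 0.2·93.84 = 45.3344.
Var(X) = E[X²] − (E[X])² = 45.3344 − 36.385 = 8.94938.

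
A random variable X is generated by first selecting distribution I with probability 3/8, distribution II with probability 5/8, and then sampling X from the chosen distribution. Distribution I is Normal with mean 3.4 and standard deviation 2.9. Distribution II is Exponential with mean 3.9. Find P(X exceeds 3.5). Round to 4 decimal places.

Conditional on each component, P(X > 3.5): I: 0.486246; II: 0.407613.
By total probability, P(X > 3.5) = 0.375·0.486246 + 0.625·0.407613 = 0.437101.

0.4371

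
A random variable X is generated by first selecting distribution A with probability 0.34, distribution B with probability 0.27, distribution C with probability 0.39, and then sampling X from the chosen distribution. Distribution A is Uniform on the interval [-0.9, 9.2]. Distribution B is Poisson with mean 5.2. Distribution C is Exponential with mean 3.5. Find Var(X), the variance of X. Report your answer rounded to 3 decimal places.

9.533

Per component, A: μ=4.15, E[X²]=25.7233; B: μ=5.2, E[X²]=32.24; C: μ=3.5, E[X²]=24.5.
E[X] = 0.34·4.15 + 0.27·5.2 + 0.39·3.5 = 4.18.
E[X²] = 0.34·25.7233 + 0.27·32.24 + 0.39·24.5 = 27.0057.
Var(X) = E[X²] − (E[X])² = 27.0057 − 17.4724 = 9.53333.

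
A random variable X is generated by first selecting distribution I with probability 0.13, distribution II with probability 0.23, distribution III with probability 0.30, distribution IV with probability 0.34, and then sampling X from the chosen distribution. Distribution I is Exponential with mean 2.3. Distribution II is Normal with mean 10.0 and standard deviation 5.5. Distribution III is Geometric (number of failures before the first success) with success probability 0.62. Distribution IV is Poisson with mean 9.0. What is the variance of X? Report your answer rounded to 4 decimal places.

Per component, I: μ=2.3, E[X²]=10.58; II: μ=10, E[X²]=130.25; III: μ=0.612903, E[X²]=1.3642; IV: μ=9, E[X²]=90.
E[X] = 0.13·2.3 + 0.23·10 + 0.3·0.612903 + 0.34·9 = 5.84287.
E[X²] = 0.13·10.58 + 0.23·130.25 + 0.3·1.3642 + 0.34·90 = 62.3422.
Var(X) = E[X²] − (E[X])² = 62.3422 − 34.1391 = 28.203.

28.2030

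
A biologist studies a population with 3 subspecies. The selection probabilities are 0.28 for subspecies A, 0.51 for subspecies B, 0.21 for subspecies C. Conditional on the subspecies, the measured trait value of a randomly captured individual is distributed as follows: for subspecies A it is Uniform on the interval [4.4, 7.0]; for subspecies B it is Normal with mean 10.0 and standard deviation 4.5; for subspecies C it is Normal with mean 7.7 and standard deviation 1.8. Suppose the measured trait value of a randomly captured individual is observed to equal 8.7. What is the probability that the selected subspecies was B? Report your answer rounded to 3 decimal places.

Likelihoods f(8.7 | ·): A: 0; B: 0.0850306; C: 0.18994.
Posterior ∝ prior × likelihood. Numerator for B: 0.51·0.0850306 = 0.0433656.
Normalizing constant: 0.28·0 + 0.51·0.0850306 + 0.21·0.18994 = 0.083253.
P(B | observation) = 0.0433656 / 0.083253 = 0.520889.

0.521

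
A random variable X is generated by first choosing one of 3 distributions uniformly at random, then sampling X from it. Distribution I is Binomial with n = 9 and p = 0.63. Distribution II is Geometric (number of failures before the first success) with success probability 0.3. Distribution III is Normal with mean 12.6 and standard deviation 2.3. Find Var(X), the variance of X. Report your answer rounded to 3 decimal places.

23.340

Per component, I: μ=5.67, E[X²]=34.2468; II: μ=2.33333, E[X²]=13.2222; III: μ=12.6, E[X²]=164.05.
E[X] = 0.333333·5.67 + 0.333333·2.33333 + 0.333333·12.6 = 6.86778.
E[X²] = 0.333333·34.2468 + 0.333333·13.2222 + 0.333333·164.05 = 70.5063.
Var(X) = E[X²] − (E[X])² = 70.5063 − 47.1664 = 23.34.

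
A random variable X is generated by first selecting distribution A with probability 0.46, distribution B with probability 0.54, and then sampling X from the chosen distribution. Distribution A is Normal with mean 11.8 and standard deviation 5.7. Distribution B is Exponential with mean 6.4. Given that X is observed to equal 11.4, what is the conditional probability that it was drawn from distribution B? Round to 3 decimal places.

Likelihoods f(11.4 | ·): A: 0.0698177; B: 0.0263168.
Posterior ∝ prior × likelihood. Numerator for B: 0.54·0.0263168 = 0.0142111.
Normalizing constant: 0.46·0.0698177 + 0.54·0.0263168 = 0.0463272.
P(B | observation) = 0.0142111 / 0.0463272 = 0.306754.

0.307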